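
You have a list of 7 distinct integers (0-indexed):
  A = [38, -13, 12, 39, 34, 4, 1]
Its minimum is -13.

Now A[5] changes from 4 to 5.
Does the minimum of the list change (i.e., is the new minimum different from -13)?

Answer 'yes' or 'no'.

Old min = -13
Change: A[5] 4 -> 5
Changed element was NOT the min; min changes only if 5 < -13.
New min = -13; changed? no

Answer: no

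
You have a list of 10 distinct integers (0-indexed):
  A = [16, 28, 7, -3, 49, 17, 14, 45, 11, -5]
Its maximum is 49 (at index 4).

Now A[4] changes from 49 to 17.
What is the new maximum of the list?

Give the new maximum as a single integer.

Answer: 45

Derivation:
Old max = 49 (at index 4)
Change: A[4] 49 -> 17
Changed element WAS the max -> may need rescan.
  Max of remaining elements: 45
  New max = max(17, 45) = 45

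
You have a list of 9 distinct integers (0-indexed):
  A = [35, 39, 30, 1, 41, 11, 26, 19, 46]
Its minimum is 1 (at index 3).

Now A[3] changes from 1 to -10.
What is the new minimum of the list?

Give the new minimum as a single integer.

Answer: -10

Derivation:
Old min = 1 (at index 3)
Change: A[3] 1 -> -10
Changed element WAS the min. Need to check: is -10 still <= all others?
  Min of remaining elements: 11
  New min = min(-10, 11) = -10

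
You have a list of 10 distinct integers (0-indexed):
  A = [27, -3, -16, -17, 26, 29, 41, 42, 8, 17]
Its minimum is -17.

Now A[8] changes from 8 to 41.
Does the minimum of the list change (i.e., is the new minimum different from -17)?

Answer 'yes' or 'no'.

Answer: no

Derivation:
Old min = -17
Change: A[8] 8 -> 41
Changed element was NOT the min; min changes only if 41 < -17.
New min = -17; changed? no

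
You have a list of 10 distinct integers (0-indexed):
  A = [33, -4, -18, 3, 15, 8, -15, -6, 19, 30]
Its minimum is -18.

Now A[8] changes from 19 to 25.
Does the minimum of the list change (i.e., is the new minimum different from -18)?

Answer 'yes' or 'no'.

Old min = -18
Change: A[8] 19 -> 25
Changed element was NOT the min; min changes only if 25 < -18.
New min = -18; changed? no

Answer: no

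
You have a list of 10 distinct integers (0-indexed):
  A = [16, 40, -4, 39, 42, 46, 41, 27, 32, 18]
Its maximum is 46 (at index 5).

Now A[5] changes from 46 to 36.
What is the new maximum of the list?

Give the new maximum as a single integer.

Old max = 46 (at index 5)
Change: A[5] 46 -> 36
Changed element WAS the max -> may need rescan.
  Max of remaining elements: 42
  New max = max(36, 42) = 42

Answer: 42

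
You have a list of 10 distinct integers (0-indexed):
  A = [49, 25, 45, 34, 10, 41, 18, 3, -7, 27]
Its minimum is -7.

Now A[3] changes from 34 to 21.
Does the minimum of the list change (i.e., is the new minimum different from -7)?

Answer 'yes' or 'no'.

Old min = -7
Change: A[3] 34 -> 21
Changed element was NOT the min; min changes only if 21 < -7.
New min = -7; changed? no

Answer: no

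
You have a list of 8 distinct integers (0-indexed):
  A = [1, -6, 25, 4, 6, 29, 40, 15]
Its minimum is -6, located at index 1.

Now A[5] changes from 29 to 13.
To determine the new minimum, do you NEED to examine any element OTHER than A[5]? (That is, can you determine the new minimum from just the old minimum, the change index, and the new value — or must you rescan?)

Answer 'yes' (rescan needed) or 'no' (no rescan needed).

Answer: no

Derivation:
Old min = -6 at index 1
Change at index 5: 29 -> 13
Index 5 was NOT the min. New min = min(-6, 13). No rescan of other elements needed.
Needs rescan: no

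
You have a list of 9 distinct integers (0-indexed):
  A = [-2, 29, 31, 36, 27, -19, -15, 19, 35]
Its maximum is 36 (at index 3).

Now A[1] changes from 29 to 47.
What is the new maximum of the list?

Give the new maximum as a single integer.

Old max = 36 (at index 3)
Change: A[1] 29 -> 47
Changed element was NOT the old max.
  New max = max(old_max, new_val) = max(36, 47) = 47

Answer: 47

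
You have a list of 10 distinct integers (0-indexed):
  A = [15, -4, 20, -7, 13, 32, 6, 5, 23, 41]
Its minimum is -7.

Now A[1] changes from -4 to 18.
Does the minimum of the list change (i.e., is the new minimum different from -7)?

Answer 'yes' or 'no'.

Old min = -7
Change: A[1] -4 -> 18
Changed element was NOT the min; min changes only if 18 < -7.
New min = -7; changed? no

Answer: no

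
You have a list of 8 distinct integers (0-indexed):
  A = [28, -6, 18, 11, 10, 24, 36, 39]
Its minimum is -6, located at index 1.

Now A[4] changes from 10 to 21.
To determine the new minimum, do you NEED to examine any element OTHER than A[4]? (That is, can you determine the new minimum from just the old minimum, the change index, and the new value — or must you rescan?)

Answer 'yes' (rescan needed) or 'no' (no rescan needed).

Answer: no

Derivation:
Old min = -6 at index 1
Change at index 4: 10 -> 21
Index 4 was NOT the min. New min = min(-6, 21). No rescan of other elements needed.
Needs rescan: no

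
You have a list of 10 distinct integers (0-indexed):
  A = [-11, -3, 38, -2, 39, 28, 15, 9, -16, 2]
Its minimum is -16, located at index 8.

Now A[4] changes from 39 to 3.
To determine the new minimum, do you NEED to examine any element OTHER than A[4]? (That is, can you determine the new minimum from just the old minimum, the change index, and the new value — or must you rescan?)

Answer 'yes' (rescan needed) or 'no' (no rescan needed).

Old min = -16 at index 8
Change at index 4: 39 -> 3
Index 4 was NOT the min. New min = min(-16, 3). No rescan of other elements needed.
Needs rescan: no

Answer: no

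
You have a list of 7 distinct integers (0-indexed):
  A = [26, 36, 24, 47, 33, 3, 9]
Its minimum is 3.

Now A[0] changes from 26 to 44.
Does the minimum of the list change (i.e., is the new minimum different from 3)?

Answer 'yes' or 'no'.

Old min = 3
Change: A[0] 26 -> 44
Changed element was NOT the min; min changes only if 44 < 3.
New min = 3; changed? no

Answer: no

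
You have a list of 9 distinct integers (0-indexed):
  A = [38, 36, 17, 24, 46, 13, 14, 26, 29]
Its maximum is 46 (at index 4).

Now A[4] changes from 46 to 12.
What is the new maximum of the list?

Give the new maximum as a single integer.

Answer: 38

Derivation:
Old max = 46 (at index 4)
Change: A[4] 46 -> 12
Changed element WAS the max -> may need rescan.
  Max of remaining elements: 38
  New max = max(12, 38) = 38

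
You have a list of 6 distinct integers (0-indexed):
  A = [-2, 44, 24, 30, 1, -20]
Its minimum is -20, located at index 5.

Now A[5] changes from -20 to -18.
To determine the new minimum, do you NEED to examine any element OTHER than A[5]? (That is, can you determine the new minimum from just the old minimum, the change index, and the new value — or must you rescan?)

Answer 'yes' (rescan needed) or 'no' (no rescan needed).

Old min = -20 at index 5
Change at index 5: -20 -> -18
Index 5 WAS the min and new value -18 > old min -20. Must rescan other elements to find the new min.
Needs rescan: yes

Answer: yes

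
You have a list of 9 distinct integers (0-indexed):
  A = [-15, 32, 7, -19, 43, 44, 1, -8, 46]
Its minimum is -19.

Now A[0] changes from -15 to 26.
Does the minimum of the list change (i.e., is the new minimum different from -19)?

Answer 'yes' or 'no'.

Answer: no

Derivation:
Old min = -19
Change: A[0] -15 -> 26
Changed element was NOT the min; min changes only if 26 < -19.
New min = -19; changed? no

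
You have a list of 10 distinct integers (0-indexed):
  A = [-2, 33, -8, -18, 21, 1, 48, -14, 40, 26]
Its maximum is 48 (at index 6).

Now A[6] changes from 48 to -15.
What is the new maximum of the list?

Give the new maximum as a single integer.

Old max = 48 (at index 6)
Change: A[6] 48 -> -15
Changed element WAS the max -> may need rescan.
  Max of remaining elements: 40
  New max = max(-15, 40) = 40

Answer: 40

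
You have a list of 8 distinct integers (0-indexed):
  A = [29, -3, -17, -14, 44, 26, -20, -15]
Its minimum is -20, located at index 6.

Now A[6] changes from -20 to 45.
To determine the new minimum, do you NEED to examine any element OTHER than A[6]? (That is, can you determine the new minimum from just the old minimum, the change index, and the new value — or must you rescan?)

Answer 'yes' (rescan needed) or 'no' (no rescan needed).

Old min = -20 at index 6
Change at index 6: -20 -> 45
Index 6 WAS the min and new value 45 > old min -20. Must rescan other elements to find the new min.
Needs rescan: yes

Answer: yes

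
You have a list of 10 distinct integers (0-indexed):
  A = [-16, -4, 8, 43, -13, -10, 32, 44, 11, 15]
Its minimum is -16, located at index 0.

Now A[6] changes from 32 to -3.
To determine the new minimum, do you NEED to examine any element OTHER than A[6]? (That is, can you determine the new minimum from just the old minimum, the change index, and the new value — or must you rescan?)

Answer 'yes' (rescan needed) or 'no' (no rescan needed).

Answer: no

Derivation:
Old min = -16 at index 0
Change at index 6: 32 -> -3
Index 6 was NOT the min. New min = min(-16, -3). No rescan of other elements needed.
Needs rescan: no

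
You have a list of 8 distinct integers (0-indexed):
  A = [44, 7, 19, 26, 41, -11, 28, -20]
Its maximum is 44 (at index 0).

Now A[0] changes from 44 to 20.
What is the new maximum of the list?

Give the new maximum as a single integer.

Old max = 44 (at index 0)
Change: A[0] 44 -> 20
Changed element WAS the max -> may need rescan.
  Max of remaining elements: 41
  New max = max(20, 41) = 41

Answer: 41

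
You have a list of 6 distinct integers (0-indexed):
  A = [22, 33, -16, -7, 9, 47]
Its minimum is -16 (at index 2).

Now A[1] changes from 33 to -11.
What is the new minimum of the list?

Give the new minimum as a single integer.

Old min = -16 (at index 2)
Change: A[1] 33 -> -11
Changed element was NOT the old min.
  New min = min(old_min, new_val) = min(-16, -11) = -16

Answer: -16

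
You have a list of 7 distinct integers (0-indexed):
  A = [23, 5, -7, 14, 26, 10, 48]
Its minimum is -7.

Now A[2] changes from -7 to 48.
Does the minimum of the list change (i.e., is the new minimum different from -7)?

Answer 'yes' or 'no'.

Old min = -7
Change: A[2] -7 -> 48
Changed element was the min; new min must be rechecked.
New min = 5; changed? yes

Answer: yes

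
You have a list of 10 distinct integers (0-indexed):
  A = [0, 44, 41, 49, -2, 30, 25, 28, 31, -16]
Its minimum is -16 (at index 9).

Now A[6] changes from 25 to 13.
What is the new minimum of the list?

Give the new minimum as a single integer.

Old min = -16 (at index 9)
Change: A[6] 25 -> 13
Changed element was NOT the old min.
  New min = min(old_min, new_val) = min(-16, 13) = -16

Answer: -16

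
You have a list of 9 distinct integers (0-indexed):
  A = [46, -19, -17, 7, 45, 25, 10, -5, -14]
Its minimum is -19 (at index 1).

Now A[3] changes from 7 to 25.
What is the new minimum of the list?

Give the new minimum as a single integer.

Old min = -19 (at index 1)
Change: A[3] 7 -> 25
Changed element was NOT the old min.
  New min = min(old_min, new_val) = min(-19, 25) = -19

Answer: -19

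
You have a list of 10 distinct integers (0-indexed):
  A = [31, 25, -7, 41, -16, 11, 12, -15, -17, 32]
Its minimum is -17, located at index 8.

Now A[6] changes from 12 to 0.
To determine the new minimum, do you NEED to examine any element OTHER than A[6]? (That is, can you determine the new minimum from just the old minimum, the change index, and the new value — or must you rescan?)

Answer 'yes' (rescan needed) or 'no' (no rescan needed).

Answer: no

Derivation:
Old min = -17 at index 8
Change at index 6: 12 -> 0
Index 6 was NOT the min. New min = min(-17, 0). No rescan of other elements needed.
Needs rescan: no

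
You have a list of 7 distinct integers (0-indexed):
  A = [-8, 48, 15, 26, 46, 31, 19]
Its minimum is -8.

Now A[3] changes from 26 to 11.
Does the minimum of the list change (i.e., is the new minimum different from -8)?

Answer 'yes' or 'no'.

Answer: no

Derivation:
Old min = -8
Change: A[3] 26 -> 11
Changed element was NOT the min; min changes only if 11 < -8.
New min = -8; changed? no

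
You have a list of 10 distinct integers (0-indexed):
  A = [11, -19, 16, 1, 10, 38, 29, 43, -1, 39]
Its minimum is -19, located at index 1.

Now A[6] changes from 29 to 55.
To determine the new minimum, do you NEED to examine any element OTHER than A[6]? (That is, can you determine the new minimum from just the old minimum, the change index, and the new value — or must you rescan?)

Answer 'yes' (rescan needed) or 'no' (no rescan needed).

Answer: no

Derivation:
Old min = -19 at index 1
Change at index 6: 29 -> 55
Index 6 was NOT the min. New min = min(-19, 55). No rescan of other elements needed.
Needs rescan: no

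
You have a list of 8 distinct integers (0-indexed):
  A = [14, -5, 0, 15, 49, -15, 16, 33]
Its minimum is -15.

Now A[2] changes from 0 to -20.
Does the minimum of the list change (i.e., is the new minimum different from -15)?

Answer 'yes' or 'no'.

Old min = -15
Change: A[2] 0 -> -20
Changed element was NOT the min; min changes only if -20 < -15.
New min = -20; changed? yes

Answer: yes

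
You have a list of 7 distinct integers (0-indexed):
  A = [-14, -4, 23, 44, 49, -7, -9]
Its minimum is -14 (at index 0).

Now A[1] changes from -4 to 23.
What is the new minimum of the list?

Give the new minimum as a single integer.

Answer: -14

Derivation:
Old min = -14 (at index 0)
Change: A[1] -4 -> 23
Changed element was NOT the old min.
  New min = min(old_min, new_val) = min(-14, 23) = -14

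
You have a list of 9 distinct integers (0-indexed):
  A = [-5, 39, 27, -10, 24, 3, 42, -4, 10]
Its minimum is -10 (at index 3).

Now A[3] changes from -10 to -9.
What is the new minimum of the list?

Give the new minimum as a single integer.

Old min = -10 (at index 3)
Change: A[3] -10 -> -9
Changed element WAS the min. Need to check: is -9 still <= all others?
  Min of remaining elements: -5
  New min = min(-9, -5) = -9

Answer: -9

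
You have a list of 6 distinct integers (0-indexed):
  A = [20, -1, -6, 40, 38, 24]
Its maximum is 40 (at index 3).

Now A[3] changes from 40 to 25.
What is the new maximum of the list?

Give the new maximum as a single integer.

Answer: 38

Derivation:
Old max = 40 (at index 3)
Change: A[3] 40 -> 25
Changed element WAS the max -> may need rescan.
  Max of remaining elements: 38
  New max = max(25, 38) = 38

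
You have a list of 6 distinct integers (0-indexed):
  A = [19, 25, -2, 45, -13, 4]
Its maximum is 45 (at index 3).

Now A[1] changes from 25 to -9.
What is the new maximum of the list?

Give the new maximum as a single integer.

Answer: 45

Derivation:
Old max = 45 (at index 3)
Change: A[1] 25 -> -9
Changed element was NOT the old max.
  New max = max(old_max, new_val) = max(45, -9) = 45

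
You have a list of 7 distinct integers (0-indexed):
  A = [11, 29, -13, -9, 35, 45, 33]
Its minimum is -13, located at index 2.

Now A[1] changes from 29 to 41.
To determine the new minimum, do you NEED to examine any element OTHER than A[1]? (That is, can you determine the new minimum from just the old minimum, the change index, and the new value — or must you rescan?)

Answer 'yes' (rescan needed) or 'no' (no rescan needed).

Old min = -13 at index 2
Change at index 1: 29 -> 41
Index 1 was NOT the min. New min = min(-13, 41). No rescan of other elements needed.
Needs rescan: no

Answer: no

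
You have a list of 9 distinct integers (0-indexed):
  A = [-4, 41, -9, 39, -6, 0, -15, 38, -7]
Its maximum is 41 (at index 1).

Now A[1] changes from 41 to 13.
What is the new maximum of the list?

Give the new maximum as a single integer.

Old max = 41 (at index 1)
Change: A[1] 41 -> 13
Changed element WAS the max -> may need rescan.
  Max of remaining elements: 39
  New max = max(13, 39) = 39

Answer: 39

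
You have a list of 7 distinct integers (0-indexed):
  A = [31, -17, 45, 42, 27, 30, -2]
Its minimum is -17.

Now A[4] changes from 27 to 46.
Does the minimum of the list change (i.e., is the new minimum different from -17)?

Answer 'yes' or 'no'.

Answer: no

Derivation:
Old min = -17
Change: A[4] 27 -> 46
Changed element was NOT the min; min changes only if 46 < -17.
New min = -17; changed? no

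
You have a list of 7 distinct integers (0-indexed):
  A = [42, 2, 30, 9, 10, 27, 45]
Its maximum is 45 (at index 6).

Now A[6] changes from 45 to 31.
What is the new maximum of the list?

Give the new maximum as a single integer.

Answer: 42

Derivation:
Old max = 45 (at index 6)
Change: A[6] 45 -> 31
Changed element WAS the max -> may need rescan.
  Max of remaining elements: 42
  New max = max(31, 42) = 42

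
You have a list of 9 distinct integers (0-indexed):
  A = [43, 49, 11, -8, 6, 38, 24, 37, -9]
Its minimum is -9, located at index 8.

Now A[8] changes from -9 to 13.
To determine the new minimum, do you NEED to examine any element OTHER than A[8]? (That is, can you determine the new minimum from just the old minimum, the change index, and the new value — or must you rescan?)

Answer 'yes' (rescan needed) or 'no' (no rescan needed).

Old min = -9 at index 8
Change at index 8: -9 -> 13
Index 8 WAS the min and new value 13 > old min -9. Must rescan other elements to find the new min.
Needs rescan: yes

Answer: yes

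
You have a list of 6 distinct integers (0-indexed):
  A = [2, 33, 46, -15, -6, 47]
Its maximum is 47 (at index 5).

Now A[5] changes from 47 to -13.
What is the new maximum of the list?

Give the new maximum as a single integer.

Old max = 47 (at index 5)
Change: A[5] 47 -> -13
Changed element WAS the max -> may need rescan.
  Max of remaining elements: 46
  New max = max(-13, 46) = 46

Answer: 46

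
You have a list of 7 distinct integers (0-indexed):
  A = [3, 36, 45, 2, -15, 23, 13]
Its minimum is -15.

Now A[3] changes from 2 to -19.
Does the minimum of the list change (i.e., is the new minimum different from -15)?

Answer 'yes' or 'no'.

Answer: yes

Derivation:
Old min = -15
Change: A[3] 2 -> -19
Changed element was NOT the min; min changes only if -19 < -15.
New min = -19; changed? yes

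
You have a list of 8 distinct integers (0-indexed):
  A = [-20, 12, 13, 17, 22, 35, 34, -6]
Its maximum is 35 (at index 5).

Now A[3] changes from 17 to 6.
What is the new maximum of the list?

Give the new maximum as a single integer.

Old max = 35 (at index 5)
Change: A[3] 17 -> 6
Changed element was NOT the old max.
  New max = max(old_max, new_val) = max(35, 6) = 35

Answer: 35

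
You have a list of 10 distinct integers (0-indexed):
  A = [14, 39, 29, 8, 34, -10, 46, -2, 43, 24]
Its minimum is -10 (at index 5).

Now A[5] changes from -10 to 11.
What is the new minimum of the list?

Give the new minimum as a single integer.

Answer: -2

Derivation:
Old min = -10 (at index 5)
Change: A[5] -10 -> 11
Changed element WAS the min. Need to check: is 11 still <= all others?
  Min of remaining elements: -2
  New min = min(11, -2) = -2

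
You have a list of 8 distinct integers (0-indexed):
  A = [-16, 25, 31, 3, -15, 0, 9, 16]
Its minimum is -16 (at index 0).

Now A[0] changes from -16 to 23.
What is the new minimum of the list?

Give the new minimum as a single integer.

Answer: -15

Derivation:
Old min = -16 (at index 0)
Change: A[0] -16 -> 23
Changed element WAS the min. Need to check: is 23 still <= all others?
  Min of remaining elements: -15
  New min = min(23, -15) = -15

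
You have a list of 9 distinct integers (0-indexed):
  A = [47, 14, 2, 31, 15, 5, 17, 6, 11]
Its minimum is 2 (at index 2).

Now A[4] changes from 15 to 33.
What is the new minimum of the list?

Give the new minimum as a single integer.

Answer: 2

Derivation:
Old min = 2 (at index 2)
Change: A[4] 15 -> 33
Changed element was NOT the old min.
  New min = min(old_min, new_val) = min(2, 33) = 2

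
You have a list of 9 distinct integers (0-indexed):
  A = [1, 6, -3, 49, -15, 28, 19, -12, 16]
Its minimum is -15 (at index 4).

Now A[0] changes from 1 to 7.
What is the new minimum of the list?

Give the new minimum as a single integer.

Answer: -15

Derivation:
Old min = -15 (at index 4)
Change: A[0] 1 -> 7
Changed element was NOT the old min.
  New min = min(old_min, new_val) = min(-15, 7) = -15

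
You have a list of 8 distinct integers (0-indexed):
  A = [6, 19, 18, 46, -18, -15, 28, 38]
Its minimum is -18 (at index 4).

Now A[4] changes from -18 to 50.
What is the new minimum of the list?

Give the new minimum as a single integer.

Answer: -15

Derivation:
Old min = -18 (at index 4)
Change: A[4] -18 -> 50
Changed element WAS the min. Need to check: is 50 still <= all others?
  Min of remaining elements: -15
  New min = min(50, -15) = -15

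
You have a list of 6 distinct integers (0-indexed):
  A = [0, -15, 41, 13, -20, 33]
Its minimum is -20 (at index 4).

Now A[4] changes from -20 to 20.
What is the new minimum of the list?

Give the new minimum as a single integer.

Answer: -15

Derivation:
Old min = -20 (at index 4)
Change: A[4] -20 -> 20
Changed element WAS the min. Need to check: is 20 still <= all others?
  Min of remaining elements: -15
  New min = min(20, -15) = -15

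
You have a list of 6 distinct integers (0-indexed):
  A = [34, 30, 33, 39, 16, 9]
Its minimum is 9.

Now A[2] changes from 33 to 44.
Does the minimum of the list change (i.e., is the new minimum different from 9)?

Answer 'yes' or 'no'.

Old min = 9
Change: A[2] 33 -> 44
Changed element was NOT the min; min changes only if 44 < 9.
New min = 9; changed? no

Answer: no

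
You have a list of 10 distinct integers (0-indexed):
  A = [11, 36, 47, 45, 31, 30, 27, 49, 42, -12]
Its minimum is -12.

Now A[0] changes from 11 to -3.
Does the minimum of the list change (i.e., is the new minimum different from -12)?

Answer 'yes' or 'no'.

Old min = -12
Change: A[0] 11 -> -3
Changed element was NOT the min; min changes only if -3 < -12.
New min = -12; changed? no

Answer: no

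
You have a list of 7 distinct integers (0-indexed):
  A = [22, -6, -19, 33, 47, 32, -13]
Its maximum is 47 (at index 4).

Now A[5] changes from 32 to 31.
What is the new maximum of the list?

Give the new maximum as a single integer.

Answer: 47

Derivation:
Old max = 47 (at index 4)
Change: A[5] 32 -> 31
Changed element was NOT the old max.
  New max = max(old_max, new_val) = max(47, 31) = 47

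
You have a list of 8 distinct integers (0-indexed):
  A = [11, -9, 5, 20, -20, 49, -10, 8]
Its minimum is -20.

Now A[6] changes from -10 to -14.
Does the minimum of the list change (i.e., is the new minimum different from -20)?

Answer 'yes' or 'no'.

Answer: no

Derivation:
Old min = -20
Change: A[6] -10 -> -14
Changed element was NOT the min; min changes only if -14 < -20.
New min = -20; changed? no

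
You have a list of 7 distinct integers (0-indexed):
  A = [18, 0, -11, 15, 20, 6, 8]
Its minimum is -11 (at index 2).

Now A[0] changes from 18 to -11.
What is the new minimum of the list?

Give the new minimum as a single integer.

Old min = -11 (at index 2)
Change: A[0] 18 -> -11
Changed element was NOT the old min.
  New min = min(old_min, new_val) = min(-11, -11) = -11

Answer: -11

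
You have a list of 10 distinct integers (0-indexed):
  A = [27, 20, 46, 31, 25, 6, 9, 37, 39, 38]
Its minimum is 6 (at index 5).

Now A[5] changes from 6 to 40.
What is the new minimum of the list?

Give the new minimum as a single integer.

Answer: 9

Derivation:
Old min = 6 (at index 5)
Change: A[5] 6 -> 40
Changed element WAS the min. Need to check: is 40 still <= all others?
  Min of remaining elements: 9
  New min = min(40, 9) = 9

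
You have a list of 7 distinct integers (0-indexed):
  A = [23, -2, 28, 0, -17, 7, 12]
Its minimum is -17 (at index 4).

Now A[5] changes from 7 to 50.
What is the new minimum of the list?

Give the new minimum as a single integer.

Answer: -17

Derivation:
Old min = -17 (at index 4)
Change: A[5] 7 -> 50
Changed element was NOT the old min.
  New min = min(old_min, new_val) = min(-17, 50) = -17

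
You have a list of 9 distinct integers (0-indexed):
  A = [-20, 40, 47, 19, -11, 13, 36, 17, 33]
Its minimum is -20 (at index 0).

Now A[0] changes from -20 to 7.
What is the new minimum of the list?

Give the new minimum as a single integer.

Old min = -20 (at index 0)
Change: A[0] -20 -> 7
Changed element WAS the min. Need to check: is 7 still <= all others?
  Min of remaining elements: -11
  New min = min(7, -11) = -11

Answer: -11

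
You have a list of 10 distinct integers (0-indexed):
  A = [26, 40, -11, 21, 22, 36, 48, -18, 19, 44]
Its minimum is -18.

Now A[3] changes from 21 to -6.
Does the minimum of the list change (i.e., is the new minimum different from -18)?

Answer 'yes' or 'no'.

Answer: no

Derivation:
Old min = -18
Change: A[3] 21 -> -6
Changed element was NOT the min; min changes only if -6 < -18.
New min = -18; changed? no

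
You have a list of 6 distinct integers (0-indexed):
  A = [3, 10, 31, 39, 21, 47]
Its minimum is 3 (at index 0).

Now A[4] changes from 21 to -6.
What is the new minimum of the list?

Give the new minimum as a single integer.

Answer: -6

Derivation:
Old min = 3 (at index 0)
Change: A[4] 21 -> -6
Changed element was NOT the old min.
  New min = min(old_min, new_val) = min(3, -6) = -6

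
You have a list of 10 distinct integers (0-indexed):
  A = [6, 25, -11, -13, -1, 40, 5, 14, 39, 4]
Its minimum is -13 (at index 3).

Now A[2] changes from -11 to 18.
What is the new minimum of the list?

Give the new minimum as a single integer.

Answer: -13

Derivation:
Old min = -13 (at index 3)
Change: A[2] -11 -> 18
Changed element was NOT the old min.
  New min = min(old_min, new_val) = min(-13, 18) = -13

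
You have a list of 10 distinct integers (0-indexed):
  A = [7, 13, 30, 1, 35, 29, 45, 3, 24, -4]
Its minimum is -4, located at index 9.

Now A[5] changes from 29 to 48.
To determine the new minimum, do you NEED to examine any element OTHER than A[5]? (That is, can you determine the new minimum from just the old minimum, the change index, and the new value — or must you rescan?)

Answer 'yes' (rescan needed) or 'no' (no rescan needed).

Answer: no

Derivation:
Old min = -4 at index 9
Change at index 5: 29 -> 48
Index 5 was NOT the min. New min = min(-4, 48). No rescan of other elements needed.
Needs rescan: no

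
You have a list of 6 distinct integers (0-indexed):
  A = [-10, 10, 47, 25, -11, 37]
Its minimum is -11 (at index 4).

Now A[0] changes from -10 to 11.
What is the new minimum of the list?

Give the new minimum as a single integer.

Answer: -11

Derivation:
Old min = -11 (at index 4)
Change: A[0] -10 -> 11
Changed element was NOT the old min.
  New min = min(old_min, new_val) = min(-11, 11) = -11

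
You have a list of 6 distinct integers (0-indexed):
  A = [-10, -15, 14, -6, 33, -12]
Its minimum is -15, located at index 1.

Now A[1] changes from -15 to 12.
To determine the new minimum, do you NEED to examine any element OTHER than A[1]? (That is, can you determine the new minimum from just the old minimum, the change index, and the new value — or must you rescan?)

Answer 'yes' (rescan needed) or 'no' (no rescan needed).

Answer: yes

Derivation:
Old min = -15 at index 1
Change at index 1: -15 -> 12
Index 1 WAS the min and new value 12 > old min -15. Must rescan other elements to find the new min.
Needs rescan: yes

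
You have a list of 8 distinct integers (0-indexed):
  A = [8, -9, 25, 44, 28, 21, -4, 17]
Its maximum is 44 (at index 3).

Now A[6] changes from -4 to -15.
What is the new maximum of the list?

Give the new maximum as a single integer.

Old max = 44 (at index 3)
Change: A[6] -4 -> -15
Changed element was NOT the old max.
  New max = max(old_max, new_val) = max(44, -15) = 44

Answer: 44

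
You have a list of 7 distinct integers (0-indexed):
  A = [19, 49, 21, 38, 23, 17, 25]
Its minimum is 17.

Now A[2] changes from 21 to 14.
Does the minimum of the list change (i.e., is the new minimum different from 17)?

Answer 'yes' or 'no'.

Old min = 17
Change: A[2] 21 -> 14
Changed element was NOT the min; min changes only if 14 < 17.
New min = 14; changed? yes

Answer: yes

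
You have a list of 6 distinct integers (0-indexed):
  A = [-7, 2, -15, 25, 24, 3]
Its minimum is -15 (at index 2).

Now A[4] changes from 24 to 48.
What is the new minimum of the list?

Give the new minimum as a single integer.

Answer: -15

Derivation:
Old min = -15 (at index 2)
Change: A[4] 24 -> 48
Changed element was NOT the old min.
  New min = min(old_min, new_val) = min(-15, 48) = -15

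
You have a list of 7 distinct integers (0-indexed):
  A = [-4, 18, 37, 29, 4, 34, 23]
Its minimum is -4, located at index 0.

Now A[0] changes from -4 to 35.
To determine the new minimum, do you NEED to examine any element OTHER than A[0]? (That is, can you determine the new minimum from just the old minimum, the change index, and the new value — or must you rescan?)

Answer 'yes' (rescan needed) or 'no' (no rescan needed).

Old min = -4 at index 0
Change at index 0: -4 -> 35
Index 0 WAS the min and new value 35 > old min -4. Must rescan other elements to find the new min.
Needs rescan: yes

Answer: yes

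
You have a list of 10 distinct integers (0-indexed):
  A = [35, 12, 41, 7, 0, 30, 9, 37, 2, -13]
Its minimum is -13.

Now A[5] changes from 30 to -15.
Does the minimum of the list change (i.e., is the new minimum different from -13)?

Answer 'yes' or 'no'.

Answer: yes

Derivation:
Old min = -13
Change: A[5] 30 -> -15
Changed element was NOT the min; min changes only if -15 < -13.
New min = -15; changed? yes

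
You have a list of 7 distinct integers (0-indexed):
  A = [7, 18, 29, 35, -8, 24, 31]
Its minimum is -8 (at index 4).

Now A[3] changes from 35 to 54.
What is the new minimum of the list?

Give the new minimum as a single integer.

Answer: -8

Derivation:
Old min = -8 (at index 4)
Change: A[3] 35 -> 54
Changed element was NOT the old min.
  New min = min(old_min, new_val) = min(-8, 54) = -8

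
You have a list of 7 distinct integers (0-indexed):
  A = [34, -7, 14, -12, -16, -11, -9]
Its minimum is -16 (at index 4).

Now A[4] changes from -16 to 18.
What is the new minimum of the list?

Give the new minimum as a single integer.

Old min = -16 (at index 4)
Change: A[4] -16 -> 18
Changed element WAS the min. Need to check: is 18 still <= all others?
  Min of remaining elements: -12
  New min = min(18, -12) = -12

Answer: -12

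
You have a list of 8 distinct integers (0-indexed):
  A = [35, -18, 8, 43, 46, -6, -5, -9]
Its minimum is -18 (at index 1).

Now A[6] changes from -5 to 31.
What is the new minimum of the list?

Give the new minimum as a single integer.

Answer: -18

Derivation:
Old min = -18 (at index 1)
Change: A[6] -5 -> 31
Changed element was NOT the old min.
  New min = min(old_min, new_val) = min(-18, 31) = -18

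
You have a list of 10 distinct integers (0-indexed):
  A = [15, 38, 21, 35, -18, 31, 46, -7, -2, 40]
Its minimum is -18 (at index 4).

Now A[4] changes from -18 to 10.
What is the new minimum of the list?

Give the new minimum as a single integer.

Answer: -7

Derivation:
Old min = -18 (at index 4)
Change: A[4] -18 -> 10
Changed element WAS the min. Need to check: is 10 still <= all others?
  Min of remaining elements: -7
  New min = min(10, -7) = -7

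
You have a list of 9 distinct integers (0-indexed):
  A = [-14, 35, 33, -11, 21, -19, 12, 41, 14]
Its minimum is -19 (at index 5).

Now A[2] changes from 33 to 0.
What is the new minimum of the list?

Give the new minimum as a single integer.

Old min = -19 (at index 5)
Change: A[2] 33 -> 0
Changed element was NOT the old min.
  New min = min(old_min, new_val) = min(-19, 0) = -19

Answer: -19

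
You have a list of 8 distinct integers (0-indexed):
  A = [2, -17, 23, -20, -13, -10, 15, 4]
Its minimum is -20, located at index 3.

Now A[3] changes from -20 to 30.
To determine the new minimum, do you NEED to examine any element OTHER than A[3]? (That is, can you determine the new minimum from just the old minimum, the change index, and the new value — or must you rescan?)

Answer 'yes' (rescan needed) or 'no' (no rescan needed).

Old min = -20 at index 3
Change at index 3: -20 -> 30
Index 3 WAS the min and new value 30 > old min -20. Must rescan other elements to find the new min.
Needs rescan: yes

Answer: yes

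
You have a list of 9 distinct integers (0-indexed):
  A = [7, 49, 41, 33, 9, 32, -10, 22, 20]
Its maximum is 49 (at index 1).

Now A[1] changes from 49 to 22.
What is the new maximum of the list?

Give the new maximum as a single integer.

Answer: 41

Derivation:
Old max = 49 (at index 1)
Change: A[1] 49 -> 22
Changed element WAS the max -> may need rescan.
  Max of remaining elements: 41
  New max = max(22, 41) = 41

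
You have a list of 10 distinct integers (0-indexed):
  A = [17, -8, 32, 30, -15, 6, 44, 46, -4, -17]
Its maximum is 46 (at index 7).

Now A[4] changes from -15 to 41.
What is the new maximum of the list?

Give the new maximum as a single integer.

Answer: 46

Derivation:
Old max = 46 (at index 7)
Change: A[4] -15 -> 41
Changed element was NOT the old max.
  New max = max(old_max, new_val) = max(46, 41) = 46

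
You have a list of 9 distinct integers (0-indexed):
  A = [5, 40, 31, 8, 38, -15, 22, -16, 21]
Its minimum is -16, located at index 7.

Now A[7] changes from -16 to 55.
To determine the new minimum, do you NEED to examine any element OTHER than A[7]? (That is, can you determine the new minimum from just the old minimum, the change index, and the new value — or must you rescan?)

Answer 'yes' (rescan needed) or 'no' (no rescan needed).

Old min = -16 at index 7
Change at index 7: -16 -> 55
Index 7 WAS the min and new value 55 > old min -16. Must rescan other elements to find the new min.
Needs rescan: yes

Answer: yes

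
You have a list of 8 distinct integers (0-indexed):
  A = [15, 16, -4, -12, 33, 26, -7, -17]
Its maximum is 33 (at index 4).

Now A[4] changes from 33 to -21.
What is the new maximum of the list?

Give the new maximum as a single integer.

Answer: 26

Derivation:
Old max = 33 (at index 4)
Change: A[4] 33 -> -21
Changed element WAS the max -> may need rescan.
  Max of remaining elements: 26
  New max = max(-21, 26) = 26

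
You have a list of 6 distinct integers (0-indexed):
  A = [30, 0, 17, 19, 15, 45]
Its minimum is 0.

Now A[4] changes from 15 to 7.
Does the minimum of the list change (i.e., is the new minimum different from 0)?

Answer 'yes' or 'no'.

Answer: no

Derivation:
Old min = 0
Change: A[4] 15 -> 7
Changed element was NOT the min; min changes only if 7 < 0.
New min = 0; changed? no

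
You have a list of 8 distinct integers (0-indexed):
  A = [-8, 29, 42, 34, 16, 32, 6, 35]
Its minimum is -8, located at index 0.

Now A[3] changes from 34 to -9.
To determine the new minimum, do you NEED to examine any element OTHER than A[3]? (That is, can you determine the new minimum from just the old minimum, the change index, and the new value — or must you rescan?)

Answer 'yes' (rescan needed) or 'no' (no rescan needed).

Answer: no

Derivation:
Old min = -8 at index 0
Change at index 3: 34 -> -9
Index 3 was NOT the min. New min = min(-8, -9). No rescan of other elements needed.
Needs rescan: no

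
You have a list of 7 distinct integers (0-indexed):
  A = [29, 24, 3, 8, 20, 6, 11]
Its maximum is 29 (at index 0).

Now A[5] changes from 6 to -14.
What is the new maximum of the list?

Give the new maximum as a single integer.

Answer: 29

Derivation:
Old max = 29 (at index 0)
Change: A[5] 6 -> -14
Changed element was NOT the old max.
  New max = max(old_max, new_val) = max(29, -14) = 29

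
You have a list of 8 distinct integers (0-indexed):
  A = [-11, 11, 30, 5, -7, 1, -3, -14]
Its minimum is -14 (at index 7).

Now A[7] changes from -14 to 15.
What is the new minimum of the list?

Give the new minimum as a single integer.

Answer: -11

Derivation:
Old min = -14 (at index 7)
Change: A[7] -14 -> 15
Changed element WAS the min. Need to check: is 15 still <= all others?
  Min of remaining elements: -11
  New min = min(15, -11) = -11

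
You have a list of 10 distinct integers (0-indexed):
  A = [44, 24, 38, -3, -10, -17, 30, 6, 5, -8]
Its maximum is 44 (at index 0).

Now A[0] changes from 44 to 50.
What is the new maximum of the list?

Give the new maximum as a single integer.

Answer: 50

Derivation:
Old max = 44 (at index 0)
Change: A[0] 44 -> 50
Changed element WAS the max -> may need rescan.
  Max of remaining elements: 38
  New max = max(50, 38) = 50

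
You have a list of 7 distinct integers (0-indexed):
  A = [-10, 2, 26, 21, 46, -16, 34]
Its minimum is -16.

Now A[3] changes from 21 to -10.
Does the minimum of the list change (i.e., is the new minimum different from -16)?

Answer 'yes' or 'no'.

Answer: no

Derivation:
Old min = -16
Change: A[3] 21 -> -10
Changed element was NOT the min; min changes only if -10 < -16.
New min = -16; changed? no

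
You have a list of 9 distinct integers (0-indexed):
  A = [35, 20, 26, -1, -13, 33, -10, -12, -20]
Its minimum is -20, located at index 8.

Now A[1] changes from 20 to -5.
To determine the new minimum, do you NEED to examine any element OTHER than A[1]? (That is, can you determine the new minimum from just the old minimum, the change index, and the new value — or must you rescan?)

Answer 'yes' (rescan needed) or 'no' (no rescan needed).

Old min = -20 at index 8
Change at index 1: 20 -> -5
Index 1 was NOT the min. New min = min(-20, -5). No rescan of other elements needed.
Needs rescan: no

Answer: no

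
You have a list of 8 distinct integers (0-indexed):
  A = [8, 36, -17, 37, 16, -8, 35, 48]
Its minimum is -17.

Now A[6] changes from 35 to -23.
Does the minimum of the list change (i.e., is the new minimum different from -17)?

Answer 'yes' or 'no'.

Answer: yes

Derivation:
Old min = -17
Change: A[6] 35 -> -23
Changed element was NOT the min; min changes only if -23 < -17.
New min = -23; changed? yes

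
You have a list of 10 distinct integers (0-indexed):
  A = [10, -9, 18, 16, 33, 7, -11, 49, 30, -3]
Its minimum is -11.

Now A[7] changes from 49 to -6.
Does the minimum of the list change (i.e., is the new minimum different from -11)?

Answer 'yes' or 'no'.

Old min = -11
Change: A[7] 49 -> -6
Changed element was NOT the min; min changes only if -6 < -11.
New min = -11; changed? no

Answer: no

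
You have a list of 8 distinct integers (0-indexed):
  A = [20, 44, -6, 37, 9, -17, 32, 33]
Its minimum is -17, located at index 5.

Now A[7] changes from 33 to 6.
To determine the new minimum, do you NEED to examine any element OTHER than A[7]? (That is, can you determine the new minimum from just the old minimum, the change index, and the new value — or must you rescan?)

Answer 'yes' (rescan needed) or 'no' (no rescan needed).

Answer: no

Derivation:
Old min = -17 at index 5
Change at index 7: 33 -> 6
Index 7 was NOT the min. New min = min(-17, 6). No rescan of other elements needed.
Needs rescan: no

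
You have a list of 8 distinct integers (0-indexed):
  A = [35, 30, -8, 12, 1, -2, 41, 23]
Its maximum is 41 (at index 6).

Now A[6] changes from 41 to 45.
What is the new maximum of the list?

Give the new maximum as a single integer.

Old max = 41 (at index 6)
Change: A[6] 41 -> 45
Changed element WAS the max -> may need rescan.
  Max of remaining elements: 35
  New max = max(45, 35) = 45

Answer: 45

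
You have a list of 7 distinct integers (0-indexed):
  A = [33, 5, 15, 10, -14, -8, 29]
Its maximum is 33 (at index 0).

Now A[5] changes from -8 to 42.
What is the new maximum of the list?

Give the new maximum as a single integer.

Old max = 33 (at index 0)
Change: A[5] -8 -> 42
Changed element was NOT the old max.
  New max = max(old_max, new_val) = max(33, 42) = 42

Answer: 42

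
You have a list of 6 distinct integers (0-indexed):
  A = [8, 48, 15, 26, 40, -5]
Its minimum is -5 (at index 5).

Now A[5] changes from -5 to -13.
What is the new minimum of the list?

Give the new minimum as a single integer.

Answer: -13

Derivation:
Old min = -5 (at index 5)
Change: A[5] -5 -> -13
Changed element WAS the min. Need to check: is -13 still <= all others?
  Min of remaining elements: 8
  New min = min(-13, 8) = -13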